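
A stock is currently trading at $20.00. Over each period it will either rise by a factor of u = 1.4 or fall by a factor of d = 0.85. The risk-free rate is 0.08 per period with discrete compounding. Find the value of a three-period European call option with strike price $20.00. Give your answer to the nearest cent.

$5.33

Risk-neutral probability p = (1 + 0.08 − 0.85)/(1.4 − 0.85) = 0.2300/0.5500 = 0.4182
Terminal stock prices: S_uuu = 54.88, S_uud = 33.32, S_udd = 20.23, S_ddd = 12.28
Terminal payoffs (S − K): max(34.88, 0) = 34.88, max(13.32, 0) = 13.32, max(0.23, 0) = 0.23, max(-7.718, 0) = 0
Node uu (S = 39.2): V_uu = 1/1.08·[0.4182·34.8800 + 0.5818·13.3200] = 20.6815
Node ud (S = 23.8): V_ud = 1/1.08·[0.4182·13.3200 + 0.5818·0.2300] = 5.2815
Node dd (S = 14.45): V_dd = 1/1.08·[0.4182·0.2300 + 0.5818·0.0000] = 0.0891
Node u (S = 28): V_u = 1/1.08·[0.4182·20.6815 + 0.5818·5.2815] = 10.8532
Node d (S = 17): V_d = 1/1.08·[0.4182·5.2815 + 0.5818·0.0891] = 2.0930
Node 0 (S = 20): V_0 = 1/1.08·[0.4182·10.8532 + 0.5818·2.0930] = 5.3300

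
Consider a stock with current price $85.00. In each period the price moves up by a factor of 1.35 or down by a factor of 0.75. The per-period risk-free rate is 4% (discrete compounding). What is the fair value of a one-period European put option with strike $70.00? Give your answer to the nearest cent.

Risk-neutral probability p = (1 + 0.04 − 0.75)/(1.35 − 0.75) = 0.2900/0.6000 = 0.4833
Terminal stock prices: S_u = 114.8, S_d = 63.75
Terminal payoffs (K − S): max(-44.75, 0) = 0, max(6.25, 0) = 6.25
Node 0 (S = 85): V_0 = 1/1.04·[0.4833·0.0000 + 0.5167·6.2500] = 3.1050

$3.10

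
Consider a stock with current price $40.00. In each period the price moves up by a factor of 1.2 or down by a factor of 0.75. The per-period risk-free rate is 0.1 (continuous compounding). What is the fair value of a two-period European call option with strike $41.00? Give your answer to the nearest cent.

Risk-neutral probability p = (e^0.1 − 0.75)/(1.2 − 0.75) = 0.3552/0.4500 = 0.7893
Terminal stock prices: S_uu = 57.6, S_ud = 36, S_dd = 22.5
Terminal payoffs (S − K): max(16.6, 0) = 16.6, max(-5, 0) = 0, max(-18.5, 0) = 0
Node u (S = 48): V_u = e^(−0.1)·[0.7893·16.6000 + 0.2107·0.0000] = 11.8551
Node d (S = 30): V_d = e^(−0.1)·[0.7893·0.0000 + 0.2107·0.0000] = 0.0000
Node 0 (S = 40): V_0 = e^(−0.1)·[0.7893·11.8551 + 0.2107·0.0000] = 8.4664

$8.47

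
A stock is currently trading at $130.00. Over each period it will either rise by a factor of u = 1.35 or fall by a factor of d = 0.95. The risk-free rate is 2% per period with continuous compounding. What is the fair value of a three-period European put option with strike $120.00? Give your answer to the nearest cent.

Risk-neutral probability p = (e^0.02 − 0.95)/(1.35 − 0.95) = 0.0702/0.4000 = 0.1755
Terminal stock prices: S_uuu = 319.8, S_uud = 225.1, S_udd = 158.4, S_ddd = 111.5
Terminal payoffs (K − S): max(-199.8, 0) = 0, max(-105.1, 0) = 0, max(-38.39, 0) = 0, max(8.541, 0) = 8.541
Node uu (S = 236.9): V_uu = e^(−0.02)·[0.1755·0.0000 + 0.8245·0.0000] = 0.0000
Node ud (S = 166.7): V_ud = e^(−0.02)·[0.1755·0.0000 + 0.8245·0.0000] = 0.0000
Node dd (S = 117.3): V_dd = e^(−0.02)·[0.1755·0.0000 + 0.8245·8.5413] = 6.9028
Node u (S = 175.5): V_u = e^(−0.02)·[0.1755·0.0000 + 0.8245·0.0000] = 0.0000
Node d (S = 123.5): V_d = e^(−0.02)·[0.1755·0.0000 + 0.8245·6.9028] = 5.5786
Node 0 (S = 130): V_0 = e^(−0.02)·[0.1755·0.0000 + 0.8245·5.5786] = 4.5085

$4.51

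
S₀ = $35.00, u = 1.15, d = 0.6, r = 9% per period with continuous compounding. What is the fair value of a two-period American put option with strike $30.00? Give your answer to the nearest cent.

Risk-neutral probability p = (e^0.09 − 0.6)/(1.15 − 0.6) = 0.4942/0.5500 = 0.8985
Terminal stock prices: S_uu = 46.29, S_ud = 24.15, S_dd = 12.6
Terminal payoffs (K − S): max(-16.29, 0) = 0, max(5.85, 0) = 5.85, max(17.4, 0) = 17.4
Node u (S = 40.25): continuation = e^(−0.09)·[0.8985·0.0000 + 0.1015·5.8500] = 0.5427; exercise value = 0.0000 ≤ continuation, so V_u = 0.5427
Node d (S = 21): continuation = e^(−0.09)·[0.8985·5.8500 + 0.1015·17.4000] = 6.4179; exercise value = 9.0000 > continuation, so V_d = 9.0000 (exercise)
Node 0 (S = 35): continuation = e^(−0.09)·[0.8985·0.5427 + 0.1015·9.0000] = 1.2805; exercise value = 0.0000 ≤ continuation, so V_0 = 1.2805

$1.28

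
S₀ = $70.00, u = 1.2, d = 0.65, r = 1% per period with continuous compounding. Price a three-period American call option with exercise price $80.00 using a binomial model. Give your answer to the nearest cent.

$11.15

Risk-neutral probability p = (e^0.01 − 0.65)/(1.2 − 0.65) = 0.3601/0.5500 = 0.6546
Terminal stock prices: S_uuu = 121, S_uud = 65.52, S_udd = 35.49, S_ddd = 19.22
Terminal payoffs (S − K): max(40.96, 0) = 40.96, max(-14.48, 0) = 0, max(-44.51, 0) = 0, max(-60.78, 0) = 0
Node uu (S = 100.8): continuation = e^(−0.01)·[0.6546·40.9600 + 0.3454·0.0000] = 26.5471; exercise value = 20.8000 ≤ continuation, so V_uu = 26.5471
Node ud (S = 54.6): continuation = e^(−0.01)·[0.6546·0.0000 + 0.3454·0.0000] = 0.0000; exercise value = 0.0000 ≤ continuation, so V_ud = 0.0000
Node dd (S = 29.58): continuation = e^(−0.01)·[0.6546·0.0000 + 0.3454·0.0000] = 0.0000; exercise value = 0.0000 ≤ continuation, so V_dd = 0.0000
Node u (S = 84): continuation = e^(−0.01)·[0.6546·26.5471 + 0.3454·0.0000] = 17.2058; exercise value = 4.0000 ≤ continuation, so V_u = 17.2058
Node d (S = 45.5): continuation = e^(−0.01)·[0.6546·0.0000 + 0.3454·0.0000] = 0.0000; exercise value = 0.0000 ≤ continuation, so V_d = 0.0000
Node 0 (S = 70): continuation = e^(−0.01)·[0.6546·17.2058 + 0.3454·0.0000] = 11.1515; exercise value = 0.0000 ≤ continuation, so V_0 = 11.1515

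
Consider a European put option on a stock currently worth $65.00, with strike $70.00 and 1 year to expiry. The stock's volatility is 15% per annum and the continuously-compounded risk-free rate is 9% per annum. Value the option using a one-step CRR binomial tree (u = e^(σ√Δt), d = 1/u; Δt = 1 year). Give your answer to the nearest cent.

$2.89

CRR parameters: u = e^(σ√Δt) = e^(0.15·√1) = 1.1618, d = 1/u = 0.8607
Per-period rate: rΔt = 0.09·1 = 0.09, so R = e^0.09 = 1.0942
Risk-neutral probability p = (e^0.09 − 0.8607)/(1.1618 − 0.8607) = 0.2335/0.3011 = 0.7753
Terminal stock prices: S_u = 75.52, S_d = 55.95
Terminal payoffs (K − S): max(-5.519, 0) = 0, max(14.05, 0) = 14.05
Node 0 (S = 65): V_0 = e^(−0.09)·[0.7753·0.0000 + 0.2247·14.0540] = 2.8860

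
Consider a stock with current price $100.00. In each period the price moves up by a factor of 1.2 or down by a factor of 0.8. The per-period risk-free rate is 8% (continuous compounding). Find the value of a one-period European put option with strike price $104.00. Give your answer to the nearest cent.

$6.46

Risk-neutral probability p = (e^0.08 − 0.8)/(1.2 − 0.8) = 0.2833/0.4000 = 0.7082
Terminal stock prices: S_u = 120, S_d = 80
Terminal payoffs (K − S): max(-16, 0) = 0, max(24, 0) = 24
Node 0 (S = 100): V_0 = e^(−0.08)·[0.7082·0.0000 + 0.2918·24.0000] = 6.4644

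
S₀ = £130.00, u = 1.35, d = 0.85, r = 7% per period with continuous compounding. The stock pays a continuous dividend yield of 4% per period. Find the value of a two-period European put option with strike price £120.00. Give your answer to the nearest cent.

£9.26

Per-period risk-free factor R = e^0.07 = 1.0725; dividend-adjusted growth = e^(0.07−0.04) = 1.0305.
Risk-neutral probability p = (1.0305 − 0.85)/(1.35 − 0.85) = 0.1805/0.5000 = 0.3609
Terminal stock prices: S_uu = 236.9, S_ud = 149.2, S_dd = 93.92
Terminal payoffs (K − S): max(-116.9, 0) = 0, max(-29.17, 0) = 0, max(26.08, 0) = 26.08
Node u (S = 175.5): V_u = e^(−0.07)·[0.3609·0.0000 + 0.6391·0.0000] = 0.0000
Node d (S = 110.5): V_d = e^(−0.07)·[0.3609·0.0000 + 0.6391·26.0750] = 15.5377
Node 0 (S = 130): V_0 = e^(−0.07)·[0.3609·0.0000 + 0.6391·15.5377] = 9.2587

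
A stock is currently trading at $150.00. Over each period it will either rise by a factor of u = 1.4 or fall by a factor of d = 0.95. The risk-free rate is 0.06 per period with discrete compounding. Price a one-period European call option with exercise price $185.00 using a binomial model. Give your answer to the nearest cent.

Risk-neutral probability p = (1 + 0.06 − 0.95)/(1.4 − 0.95) = 0.1100/0.4500 = 0.2444
Terminal stock prices: S_u = 210, S_d = 142.5
Terminal payoffs (S − K): max(25, 0) = 25, max(-42.5, 0) = 0
Node 0 (S = 150): V_0 = 1/1.06·[0.2444·25.0000 + 0.7556·0.0000] = 5.7652

$5.77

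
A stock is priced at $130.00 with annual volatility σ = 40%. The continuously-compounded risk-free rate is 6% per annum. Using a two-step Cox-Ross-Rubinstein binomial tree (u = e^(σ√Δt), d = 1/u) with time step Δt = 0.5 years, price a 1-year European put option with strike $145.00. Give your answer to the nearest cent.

$24.98

CRR parameters: u = e^(σ√Δt) = e^(0.4·√0.5) = 1.3269, d = 1/u = 0.7536
Per-period rate: rΔt = 0.06·0.5 = 0.03, so R = e^0.03 = 1.0305
Risk-neutral probability p = (e^0.03 − 0.7536)/(1.3269 − 0.7536) = 0.2768/0.5733 = 0.4829
Terminal stock prices: S_uu = 228.9, S_ud = 130, S_dd = 73.84
Terminal payoffs (K − S): max(-83.89, 0) = 0, max(15, 0) = 15, max(71.16, 0) = 71.16
Node u (S = 172.5): V_u = e^(−0.03)·[0.4829·0.0000 + 0.5171·15.0000] = 7.5275
Node d (S = 97.97): V_d = e^(−0.03)·[0.4829·15.0000 + 0.5171·71.1638] = 42.7416
Node 0 (S = 130): V_0 = e^(−0.03)·[0.4829·7.5275 + 0.5171·42.7416] = 24.9767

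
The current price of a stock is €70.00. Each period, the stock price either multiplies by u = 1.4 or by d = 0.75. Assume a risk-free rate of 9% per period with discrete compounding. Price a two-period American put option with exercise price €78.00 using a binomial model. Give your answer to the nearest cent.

Risk-neutral probability p = (1 + 0.09 − 0.75)/(1.4 − 0.75) = 0.3400/0.6500 = 0.5231
Terminal stock prices: S_uu = 137.2, S_ud = 73.5, S_dd = 39.38
Terminal payoffs (K − S): max(-59.2, 0) = 0, max(4.5, 0) = 4.5, max(38.62, 0) = 38.62
Node u (S = 98): continuation = 1/1.09·[0.5231·0.0000 + 0.4769·4.5000] = 1.9689; exercise value = 0.0000 ≤ continuation, so V_u = 1.9689
Node d (S = 52.5): continuation = 1/1.09·[0.5231·4.5000 + 0.4769·38.6250] = 19.0596; exercise value = 25.5000 > continuation, so V_d = 25.5000 (exercise)
Node 0 (S = 70): continuation = 1/1.09·[0.5231·1.9689 + 0.4769·25.5000] = 12.1022; exercise value = 8.0000 ≤ continuation, so V_0 = 12.1022

€12.10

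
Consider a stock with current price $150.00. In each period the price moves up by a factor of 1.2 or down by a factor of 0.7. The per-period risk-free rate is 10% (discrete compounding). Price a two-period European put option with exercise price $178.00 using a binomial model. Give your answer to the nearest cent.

Risk-neutral probability p = (1 + 0.1 − 0.7)/(1.2 − 0.7) = 0.4000/0.5000 = 0.8000
Terminal stock prices: S_uu = 216, S_ud = 126, S_dd = 73.5
Terminal payoffs (K − S): max(-38, 0) = 0, max(52, 0) = 52, max(104.5, 0) = 104.5
Node u (S = 180): V_u = 1/1.1·[0.8000·0.0000 + 0.2000·52.0000] = 9.4545
Node d (S = 105): V_d = 1/1.1·[0.8000·52.0000 + 0.2000·104.5000] = 56.8182
Node 0 (S = 150): V_0 = 1/1.1·[0.8000·9.4545 + 0.2000·56.8182] = 17.2066

$17.21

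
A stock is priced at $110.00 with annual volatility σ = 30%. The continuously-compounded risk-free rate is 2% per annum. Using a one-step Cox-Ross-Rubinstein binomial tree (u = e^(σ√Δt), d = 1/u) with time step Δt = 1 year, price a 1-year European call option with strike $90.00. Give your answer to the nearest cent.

CRR parameters: u = e^(σ√Δt) = e^(0.3·√1) = 1.3499, d = 1/u = 0.7408
Per-period rate: rΔt = 0.02·1 = 0.02, so R = e^0.02 = 1.0202
Risk-neutral probability p = (e^0.02 − 0.7408)/(1.3499 − 0.7408) = 0.2794/0.6090 = 0.4587
Terminal stock prices: S_u = 148.5, S_d = 81.49
Terminal payoffs (S − K): max(58.48, 0) = 58.48, max(-8.51, 0) = 0
Node 0 (S = 110): V_0 = e^(−0.02)·[0.4587·58.4845 + 0.5413·0.0000] = 26.2971

$26.30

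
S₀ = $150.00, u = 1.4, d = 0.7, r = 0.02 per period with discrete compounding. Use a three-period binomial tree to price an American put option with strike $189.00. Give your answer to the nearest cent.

Risk-neutral probability p = (1 + 0.02 − 0.7)/(1.4 − 0.7) = 0.3200/0.7000 = 0.4571
Terminal stock prices: S_uuu = 411.6, S_uud = 205.8, S_udd = 102.9, S_ddd = 51.45
Terminal payoffs (K − S): max(-222.6, 0) = 0, max(-16.8, 0) = 0, max(86.1, 0) = 86.1, max(137.6, 0) = 137.6
Node uu (S = 294): continuation = 1/1.02·[0.4571·0.0000 + 0.5429·0.0000] = 0.0000; exercise value = 0.0000 ≤ continuation, so V_uu = 0.0000
Node ud (S = 147): continuation = 1/1.02·[0.4571·0.0000 + 0.5429·86.1000] = 45.8235; exercise value = 42.0000 ≤ continuation, so V_ud = 45.8235
Node dd (S = 73.5): continuation = 1/1.02·[0.4571·86.1000 + 0.5429·137.5500] = 111.7941; exercise value = 115.5000 > continuation, so V_dd = 115.5000 (exercise)
Node u (S = 210): continuation = 1/1.02·[0.4571·0.0000 + 0.5429·45.8235] = 24.3879; exercise value = 0.0000 ≤ continuation, so V_u = 24.3879
Node d (S = 105): continuation = 1/1.02·[0.4571·45.8235 + 0.5429·115.5000] = 82.0077; exercise value = 84.0000 > continuation, so V_d = 84.0000 (exercise)
Node 0 (S = 150): continuation = 1/1.02·[0.4571·24.3879 + 0.5429·84.0000] = 55.6360; exercise value = 39.0000 ≤ continuation, so V_0 = 55.6360

$55.64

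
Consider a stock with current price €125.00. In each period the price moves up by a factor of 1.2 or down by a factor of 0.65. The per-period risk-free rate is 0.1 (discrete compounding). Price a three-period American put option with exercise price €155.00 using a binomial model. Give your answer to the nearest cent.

Risk-neutral probability p = (1 + 0.1 − 0.65)/(1.2 − 0.65) = 0.4500/0.5500 = 0.8182
Terminal stock prices: S_uuu = 216, S_uud = 117, S_udd = 63.38, S_ddd = 34.33
Terminal payoffs (K − S): max(-61, 0) = 0, max(38, 0) = 38, max(91.62, 0) = 91.62, max(120.7, 0) = 120.7
Node uu (S = 180): continuation = 1/1.1·[0.8182·0.0000 + 0.1818·38.0000] = 6.2810; exercise value = 0.0000 ≤ continuation, so V_uu = 6.2810
Node ud (S = 97.5): continuation = 1/1.1·[0.8182·38.0000 + 0.1818·91.6250] = 43.4091; exercise value = 57.5000 > continuation, so V_ud = 57.5000 (exercise)
Node dd (S = 52.81): continuation = 1/1.1·[0.8182·91.6250 + 0.1818·120.6719] = 88.0966; exercise value = 102.1875 > continuation, so V_dd = 102.1875 (exercise)
Node u (S = 150): continuation = 1/1.1·[0.8182·6.2810 + 0.1818·57.5000] = 14.1759; exercise value = 5.0000 ≤ continuation, so V_u = 14.1759
Node d (S = 81.25): continuation = 1/1.1·[0.8182·57.5000 + 0.1818·102.1875] = 59.6591; exercise value = 73.7500 > continuation, so V_d = 73.7500 (exercise)
Node 0 (S = 125): continuation = 1/1.1·[0.8182·14.1759 + 0.1818·73.7500] = 22.7342; exercise value = 30.0000 > continuation, so V_0 = 30.0000 (exercise)

€30.00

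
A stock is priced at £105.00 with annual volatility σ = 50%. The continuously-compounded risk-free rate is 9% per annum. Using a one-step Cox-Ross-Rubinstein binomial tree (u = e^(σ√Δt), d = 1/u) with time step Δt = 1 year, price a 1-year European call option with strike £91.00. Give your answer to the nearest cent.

£35.12

CRR parameters: u = e^(σ√Δt) = e^(0.5·√1) = 1.6487, d = 1/u = 0.6065
Per-period rate: rΔt = 0.09·1 = 0.09, so R = e^0.09 = 1.0942
Risk-neutral probability p = (e^0.09 − 0.6065)/(1.6487 − 0.6065) = 0.4876/1.0422 = 0.4679
Terminal stock prices: S_u = 173.1, S_d = 63.69
Terminal payoffs (S − K): max(82.12, 0) = 82.12, max(-27.31, 0) = 0
Node 0 (S = 105): V_0 = e^(−0.09)·[0.4679·82.1157 + 0.5321·0.0000] = 35.1152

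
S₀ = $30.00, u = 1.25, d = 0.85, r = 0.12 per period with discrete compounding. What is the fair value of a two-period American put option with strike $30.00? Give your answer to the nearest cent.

$1.31

Risk-neutral probability p = (1 + 0.12 − 0.85)/(1.25 − 0.85) = 0.2700/0.4000 = 0.6750
Terminal stock prices: S_uu = 46.88, S_ud = 31.88, S_dd = 21.67
Terminal payoffs (K − S): max(-16.88, 0) = 0, max(-1.875, 0) = 0, max(8.325, 0) = 8.325
Node u (S = 37.5): continuation = 1/1.12·[0.6750·0.0000 + 0.3250·0.0000] = 0.0000; exercise value = 0.0000 ≤ continuation, so V_u = 0.0000
Node d (S = 25.5): continuation = 1/1.12·[0.6750·0.0000 + 0.3250·8.3250] = 2.4157; exercise value = 4.5000 > continuation, so V_d = 4.5000 (exercise)
Node 0 (S = 30): continuation = 1/1.12·[0.6750·0.0000 + 0.3250·4.5000] = 1.3058; exercise value = 0.0000 ≤ continuation, so V_0 = 1.3058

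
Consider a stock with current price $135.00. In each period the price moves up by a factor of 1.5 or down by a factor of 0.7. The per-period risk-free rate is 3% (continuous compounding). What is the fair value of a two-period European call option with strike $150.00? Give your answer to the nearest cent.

$24.71

Risk-neutral probability p = (e^0.03 − 0.7)/(1.5 − 0.7) = 0.3305/0.8000 = 0.4131
Terminal stock prices: S_uu = 303.8, S_ud = 141.8, S_dd = 66.15
Terminal payoffs (S − K): max(153.8, 0) = 153.8, max(-8.25, 0) = 0, max(-83.85, 0) = 0
Node u (S = 202.5): V_u = e^(−0.03)·[0.4131·153.7500 + 0.5869·0.0000] = 61.6322
Node d (S = 94.5): V_d = e^(−0.03)·[0.4131·0.0000 + 0.5869·0.0000] = 0.0000
Node 0 (S = 135): V_0 = e^(−0.03)·[0.4131·61.6322 + 0.5869·0.0000] = 24.7059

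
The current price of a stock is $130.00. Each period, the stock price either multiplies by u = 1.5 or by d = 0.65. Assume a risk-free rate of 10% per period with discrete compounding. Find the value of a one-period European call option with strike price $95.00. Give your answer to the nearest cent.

$48.13

Risk-neutral probability p = (1 + 0.1 − 0.65)/(1.5 − 0.65) = 0.4500/0.8500 = 0.5294
Terminal stock prices: S_u = 195, S_d = 84.5
Terminal payoffs (S − K): max(100, 0) = 100, max(-10.5, 0) = 0
Node 0 (S = 130): V_0 = 1/1.1·[0.5294·100.0000 + 0.4706·0.0000] = 48.1283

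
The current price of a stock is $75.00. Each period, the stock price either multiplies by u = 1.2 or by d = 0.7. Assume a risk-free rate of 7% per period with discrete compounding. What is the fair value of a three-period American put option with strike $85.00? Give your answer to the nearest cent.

Risk-neutral probability p = (1 + 0.07 − 0.7)/(1.2 − 0.7) = 0.3700/0.5000 = 0.7400
Terminal stock prices: S_uuu = 129.6, S_uud = 75.6, S_udd = 44.1, S_ddd = 25.72
Terminal payoffs (K − S): max(-44.6, 0) = 0, max(9.4, 0) = 9.4, max(40.9, 0) = 40.9, max(59.28, 0) = 59.28
Node uu (S = 108): continuation = 1/1.07·[0.7400·0.0000 + 0.2600·9.4000] = 2.2841; exercise value = 0.0000 ≤ continuation, so V_uu = 2.2841
Node ud (S = 63): continuation = 1/1.07·[0.7400·9.4000 + 0.2600·40.9000] = 16.4393; exercise value = 22.0000 > continuation, so V_ud = 22.0000 (exercise)
Node dd (S = 36.75): continuation = 1/1.07·[0.7400·40.9000 + 0.2600·59.2750] = 42.6893; exercise value = 48.2500 > continuation, so V_dd = 48.2500 (exercise)
Node u (S = 90): continuation = 1/1.07·[0.7400·2.2841 + 0.2600·22.0000] = 6.9255; exercise value = 0.0000 ≤ continuation, so V_u = 6.9255
Node d (S = 52.5): continuation = 1/1.07·[0.7400·22.0000 + 0.2600·48.2500] = 26.9393; exercise value = 32.5000 > continuation, so V_d = 32.5000 (exercise)
Node 0 (S = 75): continuation = 1/1.07·[0.7400·6.9255 + 0.2600·32.5000] = 12.6868; exercise value = 10.0000 ≤ continuation, so V_0 = 12.6868

$12.69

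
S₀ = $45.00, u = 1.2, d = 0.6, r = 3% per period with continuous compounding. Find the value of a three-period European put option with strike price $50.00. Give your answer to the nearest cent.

Risk-neutral probability p = (e^0.03 − 0.6)/(1.2 − 0.6) = 0.4305/0.6000 = 0.7174
Terminal stock prices: S_uuu = 77.76, S_uud = 38.88, S_udd = 19.44, S_ddd = 9.72
Terminal payoffs (K − S): max(-27.76, 0) = 0, max(11.12, 0) = 11.12, max(30.56, 0) = 30.56, max(40.28, 0) = 40.28
Node uu (S = 64.8): V_uu = e^(−0.03)·[0.7174·0.0000 + 0.2826·11.1200] = 3.0494
Node ud (S = 32.4): V_ud = e^(−0.03)·[0.7174·11.1200 + 0.2826·30.5600] = 16.1223
Node dd (S = 16.2): V_dd = e^(−0.03)·[0.7174·30.5600 + 0.2826·40.2800] = 32.3223
Node u (S = 54): V_u = e^(−0.03)·[0.7174·3.0494 + 0.2826·16.1223] = 6.5442
Node d (S = 27): V_d = e^(−0.03)·[0.7174·16.1223 + 0.2826·32.3223] = 20.0882
Node 0 (S = 45): V_0 = e^(−0.03)·[0.7174·6.5442 + 0.2826·20.0882] = 10.0649

$10.06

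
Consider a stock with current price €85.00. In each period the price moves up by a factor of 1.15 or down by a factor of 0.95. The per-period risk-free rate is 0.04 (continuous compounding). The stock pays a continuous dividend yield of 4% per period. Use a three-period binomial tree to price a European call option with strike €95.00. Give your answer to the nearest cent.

Per-period risk-free factor R = e^0.04 = 1.0408; dividend-adjusted growth = e^(0.04−0.04) = 1.0000.
Risk-neutral probability p = (1.0000 − 0.95)/(1.15 − 0.95) = 0.0500/0.2000 = 0.2500
Terminal stock prices: S_uuu = 129.3, S_uud = 106.8, S_udd = 88.22, S_ddd = 72.88
Terminal payoffs (S − K): max(34.27, 0) = 34.27, max(11.79, 0) = 11.79, max(-6.781, 0) = 0, max(-22.12, 0) = 0
Node uu (S = 112.4): V_uu = e^(−0.04)·[0.2500·34.2744 + 0.7500·11.7919] = 16.7297
Node ud (S = 92.86): V_ud = e^(−0.04)·[0.2500·11.7919 + 0.7500·0.0000] = 2.8324
Node dd (S = 76.71): V_dd = e^(−0.04)·[0.2500·0.0000 + 0.7500·0.0000] = 0.0000
Node u (S = 97.75): V_u = e^(−0.04)·[0.2500·16.7297 + 0.7500·2.8324] = 6.0594
Node d (S = 80.75): V_d = e^(−0.04)·[0.2500·2.8324 + 0.7500·0.0000] = 0.6803
Node 0 (S = 85): V_0 = e^(−0.04)·[0.2500·6.0594 + 0.7500·0.6803] = 1.9457

€1.95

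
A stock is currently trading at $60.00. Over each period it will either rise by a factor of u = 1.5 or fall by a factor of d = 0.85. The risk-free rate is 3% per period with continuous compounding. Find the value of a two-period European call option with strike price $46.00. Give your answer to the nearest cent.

$17.98

Risk-neutral probability p = (e^0.03 − 0.85)/(1.5 − 0.85) = 0.1805/0.6500 = 0.2776
Terminal stock prices: S_uu = 135, S_ud = 76.5, S_dd = 43.35
Terminal payoffs (S − K): max(89, 0) = 89, max(30.5, 0) = 30.5, max(-2.65, 0) = 0
Node u (S = 90): V_u = e^(−0.03)·[0.2776·89.0000 + 0.7224·30.5000] = 45.3595
Node d (S = 51): V_d = e^(−0.03)·[0.2776·30.5000 + 0.7224·0.0000] = 8.2172
Node 0 (S = 60): V_0 = e^(−0.03)·[0.2776·45.3595 + 0.7224·8.2172] = 17.9811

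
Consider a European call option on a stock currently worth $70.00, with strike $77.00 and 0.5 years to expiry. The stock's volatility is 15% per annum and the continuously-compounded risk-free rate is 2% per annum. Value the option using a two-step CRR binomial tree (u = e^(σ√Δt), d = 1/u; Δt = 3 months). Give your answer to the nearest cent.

CRR parameters: u = e^(σ√Δt) = e^(0.15·√0.25) = 1.0779, d = 1/u = 0.9277
Per-period rate: rΔt = 0.02·0.25 = 0.005, so R = e^0.005 = 1.0050
Risk-neutral probability p = (e^0.005 − 0.9277)/(1.0779 − 0.9277) = 0.0773/0.1501 = 0.5146
Terminal stock prices: S_uu = 81.33, S_ud = 70, S_dd = 60.25
Terminal payoffs (S − K): max(4.328, 0) = 4.328, max(-7, 0) = 0, max(-16.75, 0) = 0
Node u (S = 75.45): V_u = e^(−0.005)·[0.5146·4.3284 + 0.4854·0.0000] = 2.2165
Node d (S = 64.94): V_d = e^(−0.005)·[0.5146·0.0000 + 0.4854·0.0000] = 0.0000
Node 0 (S = 70): V_0 = e^(−0.005)·[0.5146·2.2165 + 0.4854·0.0000] = 1.1350

$1.14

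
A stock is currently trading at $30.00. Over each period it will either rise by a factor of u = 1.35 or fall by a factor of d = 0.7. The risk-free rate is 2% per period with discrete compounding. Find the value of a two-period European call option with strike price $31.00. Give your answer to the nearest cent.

Risk-neutral probability p = (1 + 0.02 − 0.7)/(1.35 − 0.7) = 0.3200/0.6500 = 0.4923
Terminal stock prices: S_uu = 54.68, S_ud = 28.35, S_dd = 14.7
Terminal payoffs (S − K): max(23.68, 0) = 23.68, max(-2.65, 0) = 0, max(-16.3, 0) = 0
Node u (S = 40.5): V_u = 1/1.02·[0.4923·23.6750 + 0.5077·0.0000] = 11.4268
Node d (S = 21): V_d = 1/1.02·[0.4923·0.0000 + 0.5077·0.0000] = 0.0000
Node 0 (S = 30): V_0 = 1/1.02·[0.4923·11.4268 + 0.5077·0.0000] = 5.5152

$5.52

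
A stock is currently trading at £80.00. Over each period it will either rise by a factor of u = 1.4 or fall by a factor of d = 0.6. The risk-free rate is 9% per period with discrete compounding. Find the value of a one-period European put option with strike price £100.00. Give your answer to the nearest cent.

£18.49

Risk-neutral probability p = (1 + 0.09 − 0.6)/(1.4 − 0.6) = 0.4900/0.8000 = 0.6125
Terminal stock prices: S_u = 112, S_d = 48
Terminal payoffs (K − S): max(-12, 0) = 0, max(52, 0) = 52
Node 0 (S = 80): V_0 = 1/1.09·[0.6125·0.0000 + 0.3875·52.0000] = 18.4862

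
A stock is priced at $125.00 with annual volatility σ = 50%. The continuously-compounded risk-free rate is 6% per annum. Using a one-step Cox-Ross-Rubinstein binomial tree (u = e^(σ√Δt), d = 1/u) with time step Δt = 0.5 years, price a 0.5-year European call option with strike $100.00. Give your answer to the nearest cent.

$34.43

CRR parameters: u = e^(σ√Δt) = e^(0.5·√0.5) = 1.4241, d = 1/u = 0.7022
Per-period rate: rΔt = 0.06·0.5 = 0.03, so R = e^0.03 = 1.0305
Risk-neutral probability p = (e^0.03 − 0.7022)/(1.4241 − 0.7022) = 0.3283/0.7219 = 0.4547
Terminal stock prices: S_u = 178, S_d = 87.77
Terminal payoffs (S − K): max(78.01, 0) = 78.01, max(-12.23, 0) = 0
Node 0 (S = 125): V_0 = e^(−0.03)·[0.4547·78.0149 + 0.5453·0.0000] = 34.4254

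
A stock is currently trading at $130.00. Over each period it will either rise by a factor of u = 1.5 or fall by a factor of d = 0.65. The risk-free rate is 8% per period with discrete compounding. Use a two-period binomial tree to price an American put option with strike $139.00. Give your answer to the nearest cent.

$27.56

Risk-neutral probability p = (1 + 0.08 − 0.65)/(1.5 − 0.65) = 0.4300/0.8500 = 0.5059
Terminal stock prices: S_uu = 292.5, S_ud = 126.8, S_dd = 54.93
Terminal payoffs (K − S): max(-153.5, 0) = 0, max(12.25, 0) = 12.25, max(84.07, 0) = 84.07
Node u (S = 195): continuation = 1/1.08·[0.5059·0.0000 + 0.4941·12.2500] = 5.6046; exercise value = 0.0000 ≤ continuation, so V_u = 5.6046
Node d (S = 84.5): continuation = 1/1.08·[0.5059·12.2500 + 0.4941·84.0750] = 44.2037; exercise value = 54.5000 > continuation, so V_d = 54.5000 (exercise)
Node 0 (S = 130): continuation = 1/1.08·[0.5059·5.6046 + 0.4941·54.5000] = 27.5599; exercise value = 9.0000 ≤ continuation, so V_0 = 27.5599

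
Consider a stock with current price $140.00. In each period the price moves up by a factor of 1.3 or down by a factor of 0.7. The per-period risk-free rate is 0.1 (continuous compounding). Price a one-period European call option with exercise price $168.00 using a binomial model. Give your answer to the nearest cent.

$8.55

Risk-neutral probability p = (e^0.1 − 0.7)/(1.3 − 0.7) = 0.4052/0.6000 = 0.6753
Terminal stock prices: S_u = 182, S_d = 98
Terminal payoffs (S − K): max(14, 0) = 14, max(-70, 0) = 0
Node 0 (S = 140): V_0 = e^(−0.1)·[0.6753·14.0000 + 0.3247·0.0000] = 8.5543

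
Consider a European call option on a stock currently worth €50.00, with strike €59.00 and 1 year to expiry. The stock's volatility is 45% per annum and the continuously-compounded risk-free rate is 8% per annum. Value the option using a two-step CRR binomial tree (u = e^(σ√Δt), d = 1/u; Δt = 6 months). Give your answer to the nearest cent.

CRR parameters: u = e^(σ√Δt) = e^(0.45·√0.5) = 1.3746, d = 1/u = 0.7275
Per-period rate: rΔt = 0.08·0.5 = 0.04, so R = e^0.04 = 1.0408
Risk-neutral probability p = (e^0.04 − 0.7275)/(1.3746 − 0.7275) = 0.3134/0.6472 = 0.4842
Terminal stock prices: S_uu = 94.48, S_ud = 50, S_dd = 26.46
Terminal payoffs (S − K): max(35.48, 0) = 35.48, max(-9, 0) = 0, max(-32.54, 0) = 0
Node u (S = 68.73): V_u = e^(−0.04)·[0.4842·35.4829 + 0.5158·0.0000] = 16.5063
Node d (S = 36.37): V_d = e^(−0.04)·[0.4842·0.0000 + 0.5158·0.0000] = 0.0000
Node 0 (S = 50): V_0 = e^(−0.04)·[0.4842·16.5063 + 0.5158·0.0000] = 7.6785

€7.68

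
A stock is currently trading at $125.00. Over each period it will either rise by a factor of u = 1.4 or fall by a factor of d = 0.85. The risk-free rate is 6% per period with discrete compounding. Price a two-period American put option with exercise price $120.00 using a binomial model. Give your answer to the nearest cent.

$10.10

Risk-neutral probability p = (1 + 0.06 − 0.85)/(1.4 − 0.85) = 0.2100/0.5500 = 0.3818
Terminal stock prices: S_uu = 245, S_ud = 148.8, S_dd = 90.31
Terminal payoffs (K − S): max(-125, 0) = 0, max(-28.75, 0) = 0, max(29.69, 0) = 29.69
Node u (S = 175): continuation = 1/1.06·[0.3818·0.0000 + 0.6182·0.0000] = 0.0000; exercise value = 0.0000 ≤ continuation, so V_u = 0.0000
Node d (S = 106.2): continuation = 1/1.06·[0.3818·0.0000 + 0.6182·29.6875] = 17.3135; exercise value = 13.7500 ≤ continuation, so V_d = 17.3135
Node 0 (S = 125): continuation = 1/1.06·[0.3818·0.0000 + 0.6182·17.3135] = 10.0970; exercise value = 0.0000 ≤ continuation, so V_0 = 10.0970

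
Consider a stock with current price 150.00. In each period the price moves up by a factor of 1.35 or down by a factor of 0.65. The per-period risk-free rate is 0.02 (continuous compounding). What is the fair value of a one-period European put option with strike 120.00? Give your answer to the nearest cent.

10.39

Risk-neutral probability p = (e^0.02 − 0.65)/(1.35 − 0.65) = 0.3702/0.7000 = 0.5289
Terminal stock prices: S_u = 202.5, S_d = 97.5
Terminal payoffs (K − S): max(-82.5, 0) = 0, max(22.5, 0) = 22.5
Node 0 (S = 150): V_0 = e^(−0.02)·[0.5289·0.0000 + 0.4711·22.5000] = 10.3908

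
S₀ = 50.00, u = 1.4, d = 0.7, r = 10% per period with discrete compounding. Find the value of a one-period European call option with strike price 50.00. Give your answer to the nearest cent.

Risk-neutral probability p = (1 + 0.1 − 0.7)/(1.4 − 0.7) = 0.4000/0.7000 = 0.5714
Terminal stock prices: S_u = 70, S_d = 35
Terminal payoffs (S − K): max(20, 0) = 20, max(-15, 0) = 0
Node 0 (S = 50): V_0 = 1/1.1·[0.5714·20.0000 + 0.4286·0.0000] = 10.3896

10.39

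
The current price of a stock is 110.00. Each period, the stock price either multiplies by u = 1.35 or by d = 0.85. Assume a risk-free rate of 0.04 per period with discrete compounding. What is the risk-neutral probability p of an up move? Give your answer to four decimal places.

Risk-neutral probability p = (1 + 0.04 − 0.85)/(1.35 − 0.85) = 0.1900/0.5000 = 0.3800

p = 0.3800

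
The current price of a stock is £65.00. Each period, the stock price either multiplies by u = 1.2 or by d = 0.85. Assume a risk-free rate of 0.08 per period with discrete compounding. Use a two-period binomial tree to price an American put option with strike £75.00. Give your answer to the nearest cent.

Risk-neutral probability p = (1 + 0.08 − 0.85)/(1.2 − 0.85) = 0.2300/0.3500 = 0.6571
Terminal stock prices: S_uu = 93.6, S_ud = 66.3, S_dd = 46.96
Terminal payoffs (K − S): max(-18.6, 0) = 0, max(8.7, 0) = 8.7, max(28.04, 0) = 28.04
Node u (S = 78): continuation = 1/1.08·[0.6571·0.0000 + 0.3429·8.7000] = 2.7619; exercise value = 0.0000 ≤ continuation, so V_u = 2.7619
Node d (S = 55.25): continuation = 1/1.08·[0.6571·8.7000 + 0.3429·28.0375] = 14.1944; exercise value = 19.7500 > continuation, so V_d = 19.7500 (exercise)
Node 0 (S = 65): continuation = 1/1.08·[0.6571·2.7619 + 0.3429·19.7500] = 7.9504; exercise value = 10.0000 > continuation, so V_0 = 10.0000 (exercise)

£10.00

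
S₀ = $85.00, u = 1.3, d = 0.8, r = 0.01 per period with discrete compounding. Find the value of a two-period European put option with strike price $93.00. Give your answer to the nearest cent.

Risk-neutral probability p = (1 + 0.01 − 0.8)/(1.3 − 0.8) = 0.2100/0.5000 = 0.4200
Terminal stock prices: S_uu = 143.7, S_ud = 88.4, S_dd = 54.4
Terminal payoffs (K − S): max(-50.65, 0) = 0, max(4.6, 0) = 4.6, max(38.6, 0) = 38.6
Node u (S = 110.5): V_u = 1/1.01·[0.4200·0.0000 + 0.5800·4.6000] = 2.6416
Node d (S = 68): V_d = 1/1.01·[0.4200·4.6000 + 0.5800·38.6000] = 24.0792
Node 0 (S = 85): V_0 = 1/1.01·[0.4200·2.6416 + 0.5800·24.0792] = 14.9261

$14.93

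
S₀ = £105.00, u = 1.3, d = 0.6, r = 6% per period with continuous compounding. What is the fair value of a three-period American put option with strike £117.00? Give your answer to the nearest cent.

Risk-neutral probability p = (e^0.06 − 0.6)/(1.3 − 0.6) = 0.4618/0.7000 = 0.6598
Terminal stock prices: S_uuu = 230.7, S_uud = 106.5, S_udd = 49.14, S_ddd = 22.68
Terminal payoffs (K − S): max(-113.7, 0) = 0, max(10.53, 0) = 10.53, max(67.86, 0) = 67.86, max(94.32, 0) = 94.32
Node uu (S = 177.5): continuation = e^(−0.06)·[0.6598·0.0000 + 0.3402·10.5300] = 3.3740; exercise value = 0.0000 ≤ continuation, so V_uu = 3.3740
Node ud (S = 81.9): continuation = e^(−0.06)·[0.6598·10.5300 + 0.3402·67.8600] = 28.2865; exercise value = 35.1000 > continuation, so V_ud = 35.1000 (exercise)
Node dd (S = 37.8): continuation = e^(−0.06)·[0.6598·67.8600 + 0.3402·94.3200] = 72.3865; exercise value = 79.2000 > continuation, so V_dd = 79.2000 (exercise)
Node u (S = 136.5): continuation = e^(−0.06)·[0.6598·3.3740 + 0.3402·35.1000] = 13.3432; exercise value = 0.0000 ≤ continuation, so V_u = 13.3432
Node d (S = 63): continuation = e^(−0.06)·[0.6598·35.1000 + 0.3402·79.2000] = 47.1865; exercise value = 54.0000 > continuation, so V_d = 54.0000 (exercise)
Node 0 (S = 105): continuation = e^(−0.06)·[0.6598·13.3432 + 0.3402·54.0000] = 25.5934; exercise value = 12.0000 ≤ continuation, so V_0 = 25.5934

£25.59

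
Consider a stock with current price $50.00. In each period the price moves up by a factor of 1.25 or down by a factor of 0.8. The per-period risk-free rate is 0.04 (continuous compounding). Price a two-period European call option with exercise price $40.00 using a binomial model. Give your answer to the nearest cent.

Risk-neutral probability p = (e^0.04 − 0.8)/(1.25 − 0.8) = 0.2408/0.4500 = 0.5351
Terminal stock prices: S_uu = 78.12, S_ud = 50, S_dd = 32
Terminal payoffs (S − K): max(38.12, 0) = 38.12, max(10, 0) = 10, max(-8, 0) = 0
Node u (S = 62.5): V_u = e^(−0.04)·[0.5351·38.1250 + 0.4649·10.0000] = 24.0684
Node d (S = 40): V_d = e^(−0.04)·[0.5351·10.0000 + 0.4649·0.0000] = 5.1415
Node 0 (S = 50): V_0 = e^(−0.04)·[0.5351·24.0684 + 0.4649·5.1415] = 14.6712

$14.67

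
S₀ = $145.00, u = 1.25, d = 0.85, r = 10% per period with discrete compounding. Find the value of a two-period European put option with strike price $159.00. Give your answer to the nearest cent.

Risk-neutral probability p = (1 + 0.1 − 0.85)/(1.25 − 0.85) = 0.2500/0.4000 = 0.6250
Terminal stock prices: S_uu = 226.6, S_ud = 154.1, S_dd = 104.8
Terminal payoffs (K − S): max(-67.56, 0) = 0, max(4.938, 0) = 4.938, max(54.24, 0) = 54.24
Node u (S = 181.2): V_u = 1/1.1·[0.6250·0.0000 + 0.3750·4.9375] = 1.6832
Node d (S = 123.2): V_d = 1/1.1·[0.6250·4.9375 + 0.3750·54.2375] = 21.2955
Node 0 (S = 145): V_0 = 1/1.1·[0.6250·1.6832 + 0.3750·21.2955] = 8.2162

$8.22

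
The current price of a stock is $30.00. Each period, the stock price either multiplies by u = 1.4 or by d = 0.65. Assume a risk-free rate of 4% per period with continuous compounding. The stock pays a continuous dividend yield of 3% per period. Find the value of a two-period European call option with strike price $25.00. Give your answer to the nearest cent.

$8.25

Per-period risk-free factor R = e^0.04 = 1.0408; dividend-adjusted growth = e^(0.04−0.03) = 1.0101.
Risk-neutral probability p = (1.0101 − 0.65)/(1.4 − 0.65) = 0.3601/0.7500 = 0.4801
Terminal stock prices: S_uu = 58.8, S_ud = 27.3, S_dd = 12.68
Terminal payoffs (S − K): max(33.8, 0) = 33.8, max(2.3, 0) = 2.3, max(-12.32, 0) = 0
Node u (S = 42): V_u = e^(−0.04)·[0.4801·33.8000 + 0.5199·2.3000] = 16.7390
Node d (S = 19.5): V_d = e^(−0.04)·[0.4801·2.3000 + 0.5199·0.0000] = 1.0609
Node 0 (S = 30): V_0 = e^(−0.04)·[0.4801·16.7390 + 0.5199·1.0609] = 8.2507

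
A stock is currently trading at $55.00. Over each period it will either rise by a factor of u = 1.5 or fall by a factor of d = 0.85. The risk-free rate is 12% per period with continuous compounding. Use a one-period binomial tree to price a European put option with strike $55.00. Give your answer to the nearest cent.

Risk-neutral probability p = (e^0.12 − 0.85)/(1.5 − 0.85) = 0.2775/0.6500 = 0.4269
Terminal stock prices: S_u = 82.5, S_d = 46.75
Terminal payoffs (K − S): max(-27.5, 0) = 0, max(8.25, 0) = 8.25
Node 0 (S = 55): V_0 = e^(−0.12)·[0.4269·0.0000 + 0.5731·8.2500] = 4.1933

$4.19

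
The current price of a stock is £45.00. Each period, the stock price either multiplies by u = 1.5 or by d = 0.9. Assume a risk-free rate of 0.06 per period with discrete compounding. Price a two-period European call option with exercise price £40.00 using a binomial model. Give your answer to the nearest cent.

£11.10

Risk-neutral probability p = (1 + 0.06 − 0.9)/(1.5 − 0.9) = 0.1600/0.6000 = 0.2667
Terminal stock prices: S_uu = 101.2, S_ud = 60.75, S_dd = 36.45
Terminal payoffs (S − K): max(61.25, 0) = 61.25, max(20.75, 0) = 20.75, max(-3.55, 0) = 0
Node u (S = 67.5): V_u = 1/1.06·[0.2667·61.2500 + 0.7333·20.7500] = 29.7642
Node d (S = 40.5): V_d = 1/1.06·[0.2667·20.7500 + 0.7333·0.0000] = 5.2201
Node 0 (S = 45): V_0 = 1/1.06·[0.2667·29.7642 + 0.7333·5.2201] = 11.0992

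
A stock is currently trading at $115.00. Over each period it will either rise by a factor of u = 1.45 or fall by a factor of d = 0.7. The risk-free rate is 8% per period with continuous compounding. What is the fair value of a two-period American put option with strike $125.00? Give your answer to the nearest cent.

Risk-neutral probability p = (e^0.08 − 0.7)/(1.45 − 0.7) = 0.3833/0.7500 = 0.5110
Terminal stock prices: S_uu = 241.8, S_ud = 116.7, S_dd = 56.35
Terminal payoffs (K − S): max(-116.8, 0) = 0, max(8.275, 0) = 8.275, max(68.65, 0) = 68.65
Node u (S = 166.8): continuation = e^(−0.08)·[0.5110·0.0000 + 0.4890·8.2750] = 3.7350; exercise value = 0.0000 ≤ continuation, so V_u = 3.7350
Node d (S = 80.5): continuation = e^(−0.08)·[0.5110·8.2750 + 0.4890·68.6500] = 34.8895; exercise value = 44.5000 > continuation, so V_d = 44.5000 (exercise)
Node 0 (S = 115): continuation = e^(−0.08)·[0.5110·3.7350 + 0.4890·44.5000] = 21.8475; exercise value = 10.0000 ≤ continuation, so V_0 = 21.8475

$21.85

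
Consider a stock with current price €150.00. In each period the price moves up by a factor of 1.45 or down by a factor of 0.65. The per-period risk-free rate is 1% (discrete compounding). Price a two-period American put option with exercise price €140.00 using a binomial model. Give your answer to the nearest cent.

Risk-neutral probability p = (1 + 0.01 − 0.65)/(1.45 − 0.65) = 0.3600/0.8000 = 0.4500
Terminal stock prices: S_uu = 315.4, S_ud = 141.4, S_dd = 63.38
Terminal payoffs (K − S): max(-175.4, 0) = 0, max(-1.375, 0) = 0, max(76.62, 0) = 76.62
Node u (S = 217.5): continuation = 1/1.01·[0.4500·0.0000 + 0.5500·0.0000] = 0.0000; exercise value = 0.0000 ≤ continuation, so V_u = 0.0000
Node d (S = 97.5): continuation = 1/1.01·[0.4500·0.0000 + 0.5500·76.6250] = 41.7265; exercise value = 42.5000 > continuation, so V_d = 42.5000 (exercise)
Node 0 (S = 150): continuation = 1/1.01·[0.4500·0.0000 + 0.5500·42.5000] = 23.1436; exercise value = 0.0000 ≤ continuation, so V_0 = 23.1436

€23.14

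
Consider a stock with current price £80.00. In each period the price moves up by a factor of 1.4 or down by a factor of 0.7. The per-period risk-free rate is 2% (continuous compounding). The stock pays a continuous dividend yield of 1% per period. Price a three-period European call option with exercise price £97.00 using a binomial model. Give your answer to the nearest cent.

Per-period risk-free factor R = e^0.02 = 1.0202; dividend-adjusted growth = e^(0.02−0.01) = 1.0101.
Risk-neutral probability p = (1.0101 − 0.7)/(1.4 − 0.7) = 0.3101/0.7000 = 0.4429
Terminal stock prices: S_uuu = 219.5, S_uud = 109.8, S_udd = 54.88, S_ddd = 27.44
Terminal payoffs (S − K): max(122.5, 0) = 122.5, max(12.76, 0) = 12.76, max(-42.12, 0) = 0, max(-69.56, 0) = 0
Node uu (S = 156.8): V_uu = e^(−0.02)·[0.4429·122.5200 + 0.5571·12.7600] = 60.1605
Node ud (S = 78.4): V_ud = e^(−0.02)·[0.4429·12.7600 + 0.5571·0.0000] = 5.5399
Node dd (S = 39.2): V_dd = e^(−0.02)·[0.4429·0.0000 + 0.5571·0.0000] = 0.0000
Node u (S = 112): V_u = e^(−0.02)·[0.4429·60.1605 + 0.5571·5.5399] = 29.1442
Node d (S = 56): V_d = e^(−0.02)·[0.4429·5.5399 + 0.5571·0.0000] = 2.4052
Node 0 (S = 80): V_0 = e^(−0.02)·[0.4429·29.1442 + 0.5571·2.4052] = 13.9665

£13.97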